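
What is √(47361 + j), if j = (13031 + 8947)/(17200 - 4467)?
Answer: √7678885102203/12733 ≈ 217.63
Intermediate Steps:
j = 21978/12733 ≈ 1.7261
√(47361 + j) = √(47361 + 21978/12733) = √(603069591/12733) = √7678885102203/12733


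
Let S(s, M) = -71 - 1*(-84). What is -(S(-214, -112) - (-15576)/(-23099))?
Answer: -284711/23099 ≈ -12.326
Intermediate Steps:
S(s, M) = 13 (S(s, M) = -71 + 84 = 13)
-(S(-214, -112) - (-15576)/(-23099)) = -(13 - (-15576)/(-23099)) = -(13 - (-15576)*(-1)/23099) = -(13 - 1*15576/23099) = -(13 - 15576/23099) = -1*284711/23099 = -284711/23099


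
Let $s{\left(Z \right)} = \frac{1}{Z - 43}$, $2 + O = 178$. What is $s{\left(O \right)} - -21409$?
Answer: $\frac{2847398}{133} \approx 21409.0$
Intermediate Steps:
$O = 176$ ($O = -2 + 178 = 176$)
$s{\left(Z \right)} = \frac{1}{-43 + Z}$
$s{\left(O \right)} - -21409 = \frac{1}{-43 + 176} - -21409 = \frac{1}{133} + 21409 = \frac{2847398}{133}$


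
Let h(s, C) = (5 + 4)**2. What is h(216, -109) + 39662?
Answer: 39743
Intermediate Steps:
h(s, C) = 81 (h(s, C) = 9**2 = 81)
h(216, -109) + 39662 = 81 + 39662 = 39743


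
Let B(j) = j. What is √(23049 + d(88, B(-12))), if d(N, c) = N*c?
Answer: √21993 ≈ 148.30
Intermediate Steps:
√(23049 + d(88, B(-12))) = √(23049 + 88*(-12)) = √(23049 - 1056) = √21993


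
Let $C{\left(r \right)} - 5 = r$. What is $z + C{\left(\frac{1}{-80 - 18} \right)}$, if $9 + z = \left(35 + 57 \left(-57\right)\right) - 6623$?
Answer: $- \frac{964419}{98} \approx -9841.0$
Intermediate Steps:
$z = -9846$ ($z = -9 + \left(\left(35 + 57 \left(-57\right)\right) - 6623\right) = -9 + \left(\left(35 - 3249\right) - 6623\right) = -9 - 9837 = -9846$)
$C{\left(r \right)} = 5 + r$
$z + C{\left(\frac{1}{-80 - 18} \right)} = -9846 + \left(5 + \frac{1}{-80 - 18}\right) = -9846 + \left(5 + \frac{1}{-98}\right) = -9846 + \left(5 - \frac{1}{98}\right) = -9846 + \frac{489}{98} = - \frac{964419}{98}$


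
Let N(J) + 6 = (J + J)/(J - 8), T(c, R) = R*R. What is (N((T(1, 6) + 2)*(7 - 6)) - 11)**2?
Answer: 47089/225 ≈ 209.28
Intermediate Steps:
T(c, R) = R**2
N(J) = -6 + 2*J/(-8 + J) (N(J) = -6 + (J + J)/(J - 8) = -6 + (2*J)/(-8 + J) = -6 + 2*J/(-8 + J))
(N((T(1, 6) + 2)*(7 - 6)) - 11)**2 = (4*(12 - (6**2 + 2)*(7 - 6))/(-8 + (6**2 + 2)*(7 - 6)) - 11)**2 = (4*(12 - (36 + 2))/(-8 + (36 + 2)*1) - 11)**2 = (4*(12 - 38)/(-8 + 38*1) - 11)**2 = (4*(12 - 1*38)/(-8 + 38) - 11)**2 = (4*(12 - 38)/30 - 11)**2 = (4*(1/30)*(-26) - 11)**2 = (-52/15 - 11)**2 = (-217/15)**2 = 47089/225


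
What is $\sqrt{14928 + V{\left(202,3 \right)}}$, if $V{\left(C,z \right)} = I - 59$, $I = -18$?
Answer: $\sqrt{14851} \approx 121.86$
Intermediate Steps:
$V{\left(C,z \right)} = -77$ ($V{\left(C,z \right)} = -18 - 59 = -77$)
$\sqrt{14928 + V{\left(202,3 \right)}} = \sqrt{14928 - 77} = \sqrt{14851}$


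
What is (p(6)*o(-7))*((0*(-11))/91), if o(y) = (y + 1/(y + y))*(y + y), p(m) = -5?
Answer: 0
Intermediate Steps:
o(y) = 2*y*(y + 1/(2*y)) (o(y) = (y + 1/(2*y))*(2*y) = 2*y*(y + 1/(2*y)))
(p(6)*o(-7))*((0*(-11))/91) = (-5*(1 + 2*(-7)²))*((0*(-11))/91) = (-5*(1 + 2*49))*(0*(1/91)) = -5*(1 + 98)*0 = -5*99*0 = -495*0 = 0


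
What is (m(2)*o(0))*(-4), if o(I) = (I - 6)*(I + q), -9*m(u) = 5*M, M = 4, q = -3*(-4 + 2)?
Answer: -320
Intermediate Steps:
q = 6 (q = -3*(-2) = 6)
m(u) = -20/9 (m(u) = -5*4/9 = -1/9*20 = -20/9)
o(I) = (-6 + I)*(6 + I) (o(I) = (I - 6)*(I + 6) = (-6 + I)*(6 + I))
(m(2)*o(0))*(-4) = -20*(-36 + 0**2)/9*(-4) = -20*(-36 + 0)/9*(-4) = -20/9*(-36)*(-4) = 80*(-4) = -320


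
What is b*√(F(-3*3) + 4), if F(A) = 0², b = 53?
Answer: 106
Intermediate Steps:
F(A) = 0
b*√(F(-3*3) + 4) = 53*√(0 + 4) = 53*√4 = 53*2 = 106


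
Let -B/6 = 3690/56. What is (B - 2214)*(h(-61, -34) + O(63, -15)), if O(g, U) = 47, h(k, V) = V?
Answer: -474903/14 ≈ -33922.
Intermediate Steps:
B = -5535/14 (B = -22140/56 = -6*1845/28 = -5535/14 ≈ -395.36)
(B - 2214)*(h(-61, -34) + O(63, -15)) = (-5535/14 - 2214)*(-34 + 47) = -36531/14*13 = -474903/14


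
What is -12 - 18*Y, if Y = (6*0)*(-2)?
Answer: -12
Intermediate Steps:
Y = 0 (Y = 0*(-2) = 0)
-12 - 18*Y = -12 - 18*0 = -12 + 0 = -12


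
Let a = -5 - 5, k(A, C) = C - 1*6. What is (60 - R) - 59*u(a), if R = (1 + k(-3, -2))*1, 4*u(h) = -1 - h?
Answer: -263/4 ≈ -65.750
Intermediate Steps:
k(A, C) = -6 + C (k(A, C) = C - 6 = -6 + C)
a = -10
u(h) = -¼ - h/4 (u(h) = (-1 - h)/4 = -¼ - h/4)
R = -7 (R = (1 + (-6 - 2))*1 = (1 - 8)*1 = -7*1 = -7)
(60 - R) - 59*u(a) = (60 - 1*(-7)) - 59*(-¼ - ¼*(-10)) = (60 + 7) - 59*(-¼ + 5/2) = 67 - 59*9/4 = 67 - 531/4 = -263/4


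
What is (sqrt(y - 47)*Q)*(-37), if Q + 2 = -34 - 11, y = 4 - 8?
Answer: 1739*I*sqrt(51) ≈ 12419.0*I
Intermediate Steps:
y = -4
Q = -47 (Q = -2 + (-34 - 11) = -2 - 45 = -47)
(sqrt(y - 47)*Q)*(-37) = (sqrt(-4 - 47)*(-47))*(-37) = (sqrt(-51)*(-47))*(-37) = ((I*sqrt(51))*(-47))*(-37) = -47*I*sqrt(51)*(-37) = 1739*I*sqrt(51)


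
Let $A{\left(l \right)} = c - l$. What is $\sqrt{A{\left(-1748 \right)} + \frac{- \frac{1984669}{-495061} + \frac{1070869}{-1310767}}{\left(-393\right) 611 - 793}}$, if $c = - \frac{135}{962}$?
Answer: $\frac{\sqrt{3655019836722375324304895843877309587651}}{1446077571592541251} \approx 41.807$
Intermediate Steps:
$c = - \frac{135}{962}$ ($c = \left(-135\right) \frac{1}{962} = - \frac{135}{962} \approx -0.14033$)
$A{\left(l \right)} = - \frac{135}{962} - l$
$\sqrt{A{\left(-1748 \right)} + \frac{- \frac{1984669}{-495061} + \frac{1070869}{-1310767}}{\left(-393\right) 611 - 793}} = \sqrt{\left(- \frac{135}{962} - -1748\right) + \frac{- \frac{1984669}{-495061} + \frac{1070869}{-1310767}}{\left(-393\right) 611 - 793}} = \sqrt{\left(- \frac{135}{962} + 1748\right) + \frac{\left(-1984669\right) \left(- \frac{1}{495061}\right) + 1070869 \left(- \frac{1}{1310767}\right)}{-240123 - 793}} = \sqrt{\frac{1681441}{962} + \frac{\frac{1984669}{495061} - \frac{1070869}{1310767}}{-240916}} = \sqrt{\frac{1681441}{962} + \frac{2071293153114}{648909621787} \left(- \frac{1}{240916}\right)} = \sqrt{\frac{1681441}{962} - \frac{1035646576557}{78166355221218446}} = \sqrt{\frac{2527540644100553046401}{1446077571592541251}} = \frac{\sqrt{3655019836722375324304895843877309587651}}{1446077571592541251}$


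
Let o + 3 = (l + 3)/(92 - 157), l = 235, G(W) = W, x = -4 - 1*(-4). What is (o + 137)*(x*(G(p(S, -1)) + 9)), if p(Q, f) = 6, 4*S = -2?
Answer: 0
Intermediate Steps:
x = 0 (x = -4 + 4 = 0)
S = -½ (S = (¼)*(-2) = -½ ≈ -0.50000)
o = -433/65 (o = -3 + (235 + 3)/(92 - 157) = -3 + 238/(-65) = -3 + 238*(-1/65) = -3 - 238/65 = -433/65 ≈ -6.6615)
(o + 137)*(x*(G(p(S, -1)) + 9)) = (-433/65 + 137)*(0*(6 + 9)) = 8472*(0*15)/65 = (8472/65)*0 = 0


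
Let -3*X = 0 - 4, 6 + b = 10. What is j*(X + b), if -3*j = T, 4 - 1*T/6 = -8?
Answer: -128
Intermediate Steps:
b = 4 (b = -6 + 10 = 4)
T = 72 (T = 24 - 6*(-8) = 24 + 48 = 72)
j = -24 (j = -⅓*72 = -24)
X = 4/3 (X = -(0 - 4)/3 = -⅓*(-4) = 4/3 ≈ 1.3333)
j*(X + b) = -24*(4/3 + 4) = -24*16/3 = -128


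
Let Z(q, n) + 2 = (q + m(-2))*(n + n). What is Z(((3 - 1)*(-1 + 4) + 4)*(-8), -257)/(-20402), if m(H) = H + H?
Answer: -21587/10201 ≈ -2.1162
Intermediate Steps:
m(H) = 2*H
Z(q, n) = -2 + 2*n*(-4 + q) (Z(q, n) = -2 + (q + 2*(-2))*(n + n) = -2 + (q - 4)*(2*n) = -2 + (-4 + q)*(2*n) = -2 + 2*n*(-4 + q))
Z(((3 - 1)*(-1 + 4) + 4)*(-8), -257)/(-20402) = (-2 - 8*(-257) + 2*(-257)*(((3 - 1)*(-1 + 4) + 4)*(-8)))/(-20402) = (-2 + 2056 + 2*(-257)*((2*3 + 4)*(-8)))*(-1/20402) = (-2 + 2056 + 2*(-257)*((6 + 4)*(-8)))*(-1/20402) = (-2 + 2056 + 2*(-257)*(10*(-8)))*(-1/20402) = (-2 + 2056 + 2*(-257)*(-80))*(-1/20402) = (-2 + 2056 + 41120)*(-1/20402) = 43174*(-1/20402) = -21587/10201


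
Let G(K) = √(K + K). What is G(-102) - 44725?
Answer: -44725 + 2*I*√51 ≈ -44725.0 + 14.283*I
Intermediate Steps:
G(K) = √2*√K (G(K) = √(2*K) = √2*√K)
G(-102) - 44725 = √2*√(-102) - 44725 = √2*(I*√102) - 44725 = 2*I*√51 - 44725 = -44725 + 2*I*√51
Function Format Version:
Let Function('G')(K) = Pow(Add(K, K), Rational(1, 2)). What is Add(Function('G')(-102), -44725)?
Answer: Add(-44725, Mul(2, I, Pow(51, Rational(1, 2)))) ≈ Add(-44725., Mul(14.283, I))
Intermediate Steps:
Function('G')(K) = Mul(Pow(2, Rational(1, 2)), Pow(K, Rational(1, 2))) (Function('G')(K) = Pow(Mul(2, K), Rational(1, 2)) = Mul(Pow(2, Rational(1, 2)), Pow(K, Rational(1, 2))))
Add(Function('G')(-102), -44725) = Add(Mul(Pow(2, Rational(1, 2)), Pow(-102, Rational(1, 2))), -44725) = Add(Mul(Pow(2, Rational(1, 2)), Mul(I, Pow(102, Rational(1, 2)))), -44725) = Add(Mul(2, I, Pow(51, Rational(1, 2))), -44725) = Add(-44725, Mul(2, I, Pow(51, Rational(1, 2))))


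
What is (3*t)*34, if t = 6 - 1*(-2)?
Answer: 816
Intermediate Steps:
t = 8 (t = 6 + 2 = 8)
(3*t)*34 = (3*8)*34 = 24*34 = 816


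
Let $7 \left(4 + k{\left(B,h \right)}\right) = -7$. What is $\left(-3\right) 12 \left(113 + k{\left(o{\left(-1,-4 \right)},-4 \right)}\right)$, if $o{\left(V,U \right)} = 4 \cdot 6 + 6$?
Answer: $-3888$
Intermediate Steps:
$o{\left(V,U \right)} = 30$ ($o{\left(V,U \right)} = 24 + 6 = 30$)
$k{\left(B,h \right)} = -5$ ($k{\left(B,h \right)} = -4 + \frac{1}{7} \left(-7\right) = -4 - 1 = -5$)
$\left(-3\right) 12 \left(113 + k{\left(o{\left(-1,-4 \right)},-4 \right)}\right) = \left(-3\right) 12 \left(113 - 5\right) = \left(-36\right) 108 = -3888$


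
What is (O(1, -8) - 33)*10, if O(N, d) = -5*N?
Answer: -380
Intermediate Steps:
(O(1, -8) - 33)*10 = (-5*1 - 33)*10 = (-5 - 33)*10 = -38*10 = -380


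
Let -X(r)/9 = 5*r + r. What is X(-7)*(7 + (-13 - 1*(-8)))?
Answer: 756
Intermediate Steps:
X(r) = -54*r (X(r) = -9*(5*r + r) = -54*r)
X(-7)*(7 + (-13 - 1*(-8))) = (-54*(-7))*(7 + (-13 - 1*(-8))) = 378*(7 + (-13 + 8)) = 378*(7 - 5) = 378*2 = 756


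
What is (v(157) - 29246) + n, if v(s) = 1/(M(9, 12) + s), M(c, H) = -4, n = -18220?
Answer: -7262297/153 ≈ -47466.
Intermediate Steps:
v(s) = 1/(-4 + s)
(v(157) - 29246) + n = (1/(-4 + 157) - 29246) - 18220 = (1/153 - 29246) - 18220 = -4474637/153 - 18220 = -7262297/153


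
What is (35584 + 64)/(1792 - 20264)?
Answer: -4456/2309 ≈ -1.9298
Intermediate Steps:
(35584 + 64)/(1792 - 20264) = 35648/(-18472) = 35648*(-1/18472) = -4456/2309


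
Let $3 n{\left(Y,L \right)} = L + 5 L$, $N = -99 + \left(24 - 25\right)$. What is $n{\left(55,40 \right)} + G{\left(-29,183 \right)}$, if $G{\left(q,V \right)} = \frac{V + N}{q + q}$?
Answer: $\frac{4557}{58} \approx 78.569$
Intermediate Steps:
$N = -100$ ($N = -99 - 1 = -100$)
$n{\left(Y,L \right)} = 2 L$ ($n{\left(Y,L \right)} = \frac{L + 5 L}{3} = \frac{6 L}{3} = 2 L$)
$G{\left(q,V \right)} = \frac{-100 + V}{2 q}$ ($G{\left(q,V \right)} = \frac{V - 100}{q + q} = \frac{-100 + V}{2 q}$)
$n{\left(55,40 \right)} + G{\left(-29,183 \right)} = 2 \cdot 40 + \frac{-100 + 183}{2 \left(-29\right)} = 80 + \frac{1}{2} \left(- \frac{1}{29}\right) 83 = 80 - \frac{83}{58} = \frac{4557}{58}$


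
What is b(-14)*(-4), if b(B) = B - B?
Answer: 0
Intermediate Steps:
b(B) = 0
b(-14)*(-4) = 0*(-4) = 0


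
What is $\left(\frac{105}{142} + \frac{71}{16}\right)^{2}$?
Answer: $\frac{34586161}{1290496} \approx 26.801$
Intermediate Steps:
$\left(\frac{105}{142} + \frac{71}{16}\right)^{2} = \left(\frac{5881}{1136}\right)^{2} = \frac{34586161}{1290496}$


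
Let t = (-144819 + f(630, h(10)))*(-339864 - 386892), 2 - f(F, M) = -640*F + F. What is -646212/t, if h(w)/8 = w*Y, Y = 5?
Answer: 53851/15610294939 ≈ 3.4497e-6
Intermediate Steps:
h(w) = 40*w (h(w) = 8*(w*5) = 8*(5*w) = 40*w)
f(F, M) = 2 + 639*F (f(F, M) = 2 - (-640*F + F) = 2 - (-639)*F = 2 + 639*F)
t = -187323539268 (t = (-144819 + (2 + 639*630))*(-339864 - 386892) = (-144819 + (2 + 402570))*(-726756) = (-144819 + 402572)*(-726756) = 257753*(-726756) = -187323539268)
-646212/t = -646212/(-187323539268) = -646212*(-1/187323539268) = 53851/15610294939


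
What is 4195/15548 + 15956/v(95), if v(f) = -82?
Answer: -123869949/637468 ≈ -194.32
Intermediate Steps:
4195/15548 + 15956/v(95) = 4195/15548 + 15956/(-82) = 4195*(1/15548) + 15956*(-1/82) = 4195/15548 - 7978/41 = -123869949/637468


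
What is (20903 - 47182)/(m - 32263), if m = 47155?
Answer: -26279/14892 ≈ -1.7646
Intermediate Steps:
(20903 - 47182)/(m - 32263) = (20903 - 47182)/(47155 - 32263) = -26279/14892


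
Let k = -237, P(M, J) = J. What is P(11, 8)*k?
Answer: -1896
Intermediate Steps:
P(11, 8)*k = 8*(-237) = -1896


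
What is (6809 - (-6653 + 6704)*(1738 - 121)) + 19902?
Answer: -55756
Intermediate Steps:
(6809 - (-6653 + 6704)*(1738 - 121)) + 19902 = (6809 - 51*1617) + 19902 = (6809 - 1*82467) + 19902 = (6809 - 82467) + 19902 = -75658 + 19902 = -55756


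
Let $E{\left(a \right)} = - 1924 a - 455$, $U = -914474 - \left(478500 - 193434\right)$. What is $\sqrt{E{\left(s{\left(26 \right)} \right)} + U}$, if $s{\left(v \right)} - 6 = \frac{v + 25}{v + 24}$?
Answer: $\frac{i \sqrt{30337537}}{5} \approx 1101.6 i$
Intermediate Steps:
$s{\left(v \right)} = 6 + \frac{25 + v}{24 + v}$ ($s{\left(v \right)} = 6 + \frac{v + 25}{v + 24} = 6 + \frac{25 + v}{24 + v}$)
$U = -1199540$ ($U = -914474 - \left(478500 - 193434\right) = -914474 - 285066 = -1199540$)
$E{\left(a \right)} = -455 - 1924 a$
$\sqrt{E{\left(s{\left(26 \right)} \right)} + U} = \sqrt{\left(-455 - 1924 \frac{169 + 7 \cdot 26}{24 + 26}\right) - 1199540} = \sqrt{\left(-455 - 1924 \frac{169 + 182}{50}\right) - 1199540} = \sqrt{\left(-455 - 1924 \cdot \frac{1}{50} \cdot 351\right) - 1199540} = \sqrt{\left(-455 - \frac{337662}{25}\right) - 1199540} = \sqrt{- \frac{349037}{25} - 1199540} = \sqrt{- \frac{30337537}{25}} = \frac{i \sqrt{30337537}}{5}$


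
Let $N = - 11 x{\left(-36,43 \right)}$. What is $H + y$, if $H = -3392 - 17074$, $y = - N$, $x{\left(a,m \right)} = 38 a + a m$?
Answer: $-52542$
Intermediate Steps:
$N = 32076$ ($N = - 11 \left(- 36 \left(38 + 43\right)\right) = - 11 \left(\left(-36\right) 81\right) = \left(-11\right) \left(-2916\right) = 32076$)
$y = -32076$ ($y = \left(-1\right) 32076 = -32076$)
$H = -20466$ ($H = -3392 - 17074 = -20466$)
$H + y = -20466 - 32076 = -52542$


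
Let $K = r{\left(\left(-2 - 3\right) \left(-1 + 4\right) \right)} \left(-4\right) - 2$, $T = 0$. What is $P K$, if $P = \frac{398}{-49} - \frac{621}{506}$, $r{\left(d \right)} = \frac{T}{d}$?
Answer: $\frac{10079}{539} \approx 18.699$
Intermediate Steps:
$r{\left(d \right)} = 0$ ($r{\left(d \right)} = \frac{0}{d} = 0$)
$K = -2$ ($K = 0 \left(-4\right) - 2 = 0 - 2 = -2$)
$P = - \frac{10079}{1078}$ ($P = 398 \left(- \frac{1}{49}\right) - \frac{27}{22} = - \frac{398}{49} - \frac{27}{22} = - \frac{10079}{1078} \approx -9.3497$)
$P K = \left(- \frac{10079}{1078}\right) \left(-2\right) = \frac{10079}{539}$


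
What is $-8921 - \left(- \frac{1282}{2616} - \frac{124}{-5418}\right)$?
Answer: $- \frac{10536255413}{1181124} \approx -8920.5$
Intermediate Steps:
$-8921 - \left(- \frac{1282}{2616} - \frac{124}{-5418}\right) = -8921 - \left(\left(-1282\right) \frac{1}{2616} - - \frac{62}{2709}\right) = -8921 - \left(- \frac{641}{1308} + \frac{62}{2709}\right) = -8921 - - \frac{551791}{1181124} = -8921 + \frac{551791}{1181124} = - \frac{10536255413}{1181124}$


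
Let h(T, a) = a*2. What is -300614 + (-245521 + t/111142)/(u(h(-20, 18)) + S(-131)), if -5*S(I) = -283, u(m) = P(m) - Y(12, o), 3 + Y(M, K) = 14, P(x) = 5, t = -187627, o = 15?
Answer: -8589382233609/28118926 ≈ -3.0547e+5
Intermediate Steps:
Y(M, K) = 11 (Y(M, K) = -3 + 14 = 11)
h(T, a) = 2*a
u(m) = -6 (u(m) = 5 - 1*11 = 5 - 11 = -6)
S(I) = 283/5 (S(I) = -1/5*(-283) = 283/5)
-300614 + (-245521 + t/111142)/(u(h(-20, 18)) + S(-131)) = -300614 + (-245521 - 187627/111142)/(-6 + 283/5) = -300614 + (-245521 - 187627*1/111142)/(253/5) = -300614 + (-245521 - 187627/111142)*(5/253) = -300614 - 27287882609/111142*5/253 = -300614 - 136439413045/28118926 = -8589382233609/28118926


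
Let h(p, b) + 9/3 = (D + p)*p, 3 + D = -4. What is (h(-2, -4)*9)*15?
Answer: 2025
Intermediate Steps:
D = -7 (D = -3 - 4 = -7)
h(p, b) = -3 + p*(-7 + p) (h(p, b) = -3 + (-7 + p)*p = -3 + p*(-7 + p))
(h(-2, -4)*9)*15 = ((-3 + (-2)**2 - 7*(-2))*9)*15 = ((-3 + 4 + 14)*9)*15 = (15*9)*15 = 135*15 = 2025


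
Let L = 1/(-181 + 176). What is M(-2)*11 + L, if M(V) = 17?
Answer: 934/5 ≈ 186.80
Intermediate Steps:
L = -⅕ (L = 1/(-5) = -⅕ ≈ -0.20000)
M(-2)*11 + L = 17*11 - ⅕ = 187 - ⅕ = 934/5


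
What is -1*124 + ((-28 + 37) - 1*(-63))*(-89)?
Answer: -6532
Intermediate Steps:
-1*124 + ((-28 + 37) - 1*(-63))*(-89) = -124 + (9 + 63)*(-89) = -124 + 72*(-89) = -124 - 6408 = -6532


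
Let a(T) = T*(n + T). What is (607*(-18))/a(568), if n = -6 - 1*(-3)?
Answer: -5463/160460 ≈ -0.034046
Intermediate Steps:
n = -3 (n = -6 + 3 = -3)
a(T) = T*(-3 + T)
(607*(-18))/a(568) = (607*(-18))/((568*(-3 + 568))) = -10926/(568*565) = -10926/320920 = -10926*1/320920 = -5463/160460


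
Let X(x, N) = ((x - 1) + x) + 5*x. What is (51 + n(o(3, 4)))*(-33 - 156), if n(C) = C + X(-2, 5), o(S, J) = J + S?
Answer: -8127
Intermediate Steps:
X(x, N) = -1 + 7*x (X(x, N) = ((-1 + x) + x) + 5*x = (-1 + 2*x) + 5*x = -1 + 7*x)
n(C) = -15 + C (n(C) = C + (-1 + 7*(-2)) = C + (-1 - 14) = C - 15 = -15 + C)
(51 + n(o(3, 4)))*(-33 - 156) = (51 + (-15 + (4 + 3)))*(-33 - 156) = (51 + (-15 + 7))*(-189) = (51 - 8)*(-189) = 43*(-189) = -8127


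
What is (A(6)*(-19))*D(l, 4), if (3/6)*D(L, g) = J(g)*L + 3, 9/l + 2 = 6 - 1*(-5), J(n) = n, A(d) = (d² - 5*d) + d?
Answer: -3192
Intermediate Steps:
A(d) = d² - 4*d
l = 1 (l = 9/(-2 + (6 - 1*(-5))) = 9/(-2 + (6 + 5)) = 9/(-2 + 11) = 9/9 = 9*(⅑) = 1)
D(L, g) = 6 + 2*L*g (D(L, g) = 2*(g*L + 3) = 2*(L*g + 3) = 2*(3 + L*g) = 6 + 2*L*g)
(A(6)*(-19))*D(l, 4) = ((6*(-4 + 6))*(-19))*(6 + 2*1*4) = ((6*2)*(-19))*(6 + 8) = (12*(-19))*14 = -228*14 = -3192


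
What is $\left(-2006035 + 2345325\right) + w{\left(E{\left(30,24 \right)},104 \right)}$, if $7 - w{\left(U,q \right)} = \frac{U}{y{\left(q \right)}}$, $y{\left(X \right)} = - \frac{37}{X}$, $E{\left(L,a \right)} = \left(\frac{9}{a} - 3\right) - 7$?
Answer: $\frac{12552988}{37} \approx 3.3927 \cdot 10^{5}$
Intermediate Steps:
$E{\left(L,a \right)} = -10 + \frac{9}{a}$ ($E{\left(L,a \right)} = \left(-3 + \frac{9}{a}\right) - 7 = -10 + \frac{9}{a}$)
$w{\left(U,q \right)} = 7 + \frac{U q}{37}$ ($w{\left(U,q \right)} = 7 - \frac{U}{\left(-37\right) \frac{1}{q}} = 7 - U \left(- \frac{q}{37}\right) = 7 - - \frac{U q}{37} = 7 + \frac{U q}{37}$)
$\left(-2006035 + 2345325\right) + w{\left(E{\left(30,24 \right)},104 \right)} = \left(-2006035 + 2345325\right) + \left(7 + \frac{1}{37} \left(-10 + \frac{9}{24}\right) 104\right) = 339290 + \left(7 + \frac{1}{37} \left(-10 + 9 \cdot \frac{1}{24}\right) 104\right) = 339290 + \left(7 + \frac{1}{37} \left(-10 + \frac{3}{8}\right) 104\right) = 339290 + \left(7 + \frac{1}{37} \left(- \frac{77}{8}\right) 104\right) = 339290 + \left(7 - \frac{1001}{37}\right) = 339290 - \frac{742}{37} = \frac{12552988}{37}$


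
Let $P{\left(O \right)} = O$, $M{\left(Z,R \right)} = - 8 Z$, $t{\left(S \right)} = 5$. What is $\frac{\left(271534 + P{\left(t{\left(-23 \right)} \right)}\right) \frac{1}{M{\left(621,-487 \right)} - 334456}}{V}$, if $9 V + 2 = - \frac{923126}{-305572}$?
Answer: $- \frac{62231036481}{8824514864} \approx -7.0521$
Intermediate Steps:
$V = \frac{51997}{458358}$ ($V = - \frac{2}{9} + \frac{\left(-923126\right) \frac{1}{-305572}}{9} = - \frac{2}{9} + \frac{\left(-923126\right) \left(- \frac{1}{305572}\right)}{9} = - \frac{2}{9} + \frac{1}{9} \cdot \frac{461563}{152786} = - \frac{2}{9} + \frac{461563}{1375074} = \frac{51997}{458358} \approx 0.11344$)
$\frac{\left(271534 + P{\left(t{\left(-23 \right)} \right)}\right) \frac{1}{M{\left(621,-487 \right)} - 334456}}{V} = \frac{\left(271534 + 5\right) \frac{1}{\left(-8\right) 621 - 334456}}{\frac{51997}{458358}} = \frac{271539}{-4968 - 334456} \cdot \frac{458358}{51997} = \frac{271539}{-339424} \cdot \frac{458358}{51997} = 271539 \left(- \frac{1}{339424}\right) \frac{458358}{51997} = \left(- \frac{271539}{339424}\right) \frac{458358}{51997} = - \frac{62231036481}{8824514864}$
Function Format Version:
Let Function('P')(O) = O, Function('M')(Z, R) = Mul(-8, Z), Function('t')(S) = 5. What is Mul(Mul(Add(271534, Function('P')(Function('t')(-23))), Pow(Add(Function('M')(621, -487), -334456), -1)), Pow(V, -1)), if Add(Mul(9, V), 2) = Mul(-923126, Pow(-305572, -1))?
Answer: Rational(-62231036481, 8824514864) ≈ -7.0521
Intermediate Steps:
V = Rational(51997, 458358) (V = Add(Rational(-2, 9), Mul(Rational(1, 9), Mul(-923126, Pow(-305572, -1)))) = Add(Rational(-2, 9), Mul(Rational(1, 9), Mul(-923126, Rational(-1, 305572)))) = Add(Rational(-2, 9), Mul(Rational(1, 9), Rational(461563, 152786))) = Add(Rational(-2, 9), Rational(461563, 1375074)) = Rational(51997, 458358) ≈ 0.11344)
Mul(Mul(Add(271534, Function('P')(Function('t')(-23))), Pow(Add(Function('M')(621, -487), -334456), -1)), Pow(V, -1)) = Mul(Mul(Add(271534, 5), Pow(Add(Mul(-8, 621), -334456), -1)), Pow(Rational(51997, 458358), -1)) = Mul(Mul(271539, Pow(Add(-4968, -334456), -1)), Rational(458358, 51997)) = Mul(Mul(271539, Pow(-339424, -1)), Rational(458358, 51997)) = Mul(Mul(271539, Rational(-1, 339424)), Rational(458358, 51997)) = Mul(Rational(-271539, 339424), Rational(458358, 51997)) = Rational(-62231036481, 8824514864)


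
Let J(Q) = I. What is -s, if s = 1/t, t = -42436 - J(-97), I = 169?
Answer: 1/42605 ≈ 2.3471e-5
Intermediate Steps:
J(Q) = 169
t = -42605 (t = -42436 - 1*169 = -42436 - 169 = -42605)
s = -1/42605 (s = 1/(-42605) = -1/42605 ≈ -2.3471e-5)
-s = -1*(-1/42605) = 1/42605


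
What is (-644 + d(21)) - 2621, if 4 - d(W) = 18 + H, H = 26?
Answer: -3305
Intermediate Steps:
d(W) = -40 (d(W) = 4 - (18 + 26) = 4 - 1*44 = 4 - 44 = -40)
(-644 + d(21)) - 2621 = (-644 - 40) - 2621 = -684 - 2621 = -3305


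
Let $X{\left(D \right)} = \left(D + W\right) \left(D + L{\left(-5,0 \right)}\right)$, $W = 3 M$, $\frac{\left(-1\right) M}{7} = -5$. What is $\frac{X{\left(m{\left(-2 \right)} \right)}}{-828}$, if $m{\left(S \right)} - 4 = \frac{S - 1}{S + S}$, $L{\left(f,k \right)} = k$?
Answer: $- \frac{8341}{13248} \approx -0.6296$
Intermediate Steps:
$M = 35$ ($M = \left(-7\right) \left(-5\right) = 35$)
$W = 105$ ($W = 3 \cdot 35 = 105$)
$m{\left(S \right)} = 4 + \frac{-1 + S}{2 S}$ ($m{\left(S \right)} = 4 + \frac{S - 1}{S + S} = 4 + \frac{-1 + S}{2 S}$)
$X{\left(D \right)} = D \left(105 + D\right)$ ($X{\left(D \right)} = \left(D + 105\right) \left(D + 0\right) = \left(105 + D\right) D = D \left(105 + D\right)$)
$\frac{X{\left(m{\left(-2 \right)} \right)}}{-828} = \frac{\frac{-1 + 9 \left(-2\right)}{2 \left(-2\right)} \left(105 + \frac{-1 + 9 \left(-2\right)}{2 \left(-2\right)}\right)}{-828} = \frac{1}{2} \left(- \frac{1}{2}\right) \left(-1 - 18\right) \left(105 + \frac{1}{2} \left(- \frac{1}{2}\right) \left(-1 - 18\right)\right) \left(- \frac{1}{828}\right) = \frac{1}{2} \left(- \frac{1}{2}\right) \left(-19\right) \left(105 + \frac{1}{2} \left(- \frac{1}{2}\right) \left(-19\right)\right) \left(- \frac{1}{828}\right) = \frac{19 \left(105 + \frac{19}{4}\right)}{4} \left(- \frac{1}{828}\right) = \frac{19}{4} \cdot \frac{439}{4} \left(- \frac{1}{828}\right) = \frac{8341}{16} \left(- \frac{1}{828}\right) = - \frac{8341}{13248}$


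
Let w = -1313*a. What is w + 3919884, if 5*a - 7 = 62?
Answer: 19508823/5 ≈ 3.9018e+6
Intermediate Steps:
a = 69/5 (a = 7/5 + (1/5)*62 = 7/5 + 62/5 = 69/5 ≈ 13.800)
w = -90597/5 (w = -1313*69/5 = -90597/5 ≈ -18119.)
w + 3919884 = -90597/5 + 3919884 = 19508823/5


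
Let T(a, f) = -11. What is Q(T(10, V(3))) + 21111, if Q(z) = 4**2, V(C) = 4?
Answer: 21127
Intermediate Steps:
Q(z) = 16
Q(T(10, V(3))) + 21111 = 16 + 21111 = 21127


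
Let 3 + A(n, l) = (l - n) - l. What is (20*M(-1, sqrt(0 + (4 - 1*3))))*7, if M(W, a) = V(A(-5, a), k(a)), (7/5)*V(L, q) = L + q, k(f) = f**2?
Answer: 300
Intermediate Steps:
A(n, l) = -3 - n (A(n, l) = -3 + ((l - n) - l) = -3 - n)
V(L, q) = 5*L/7 + 5*q/7 (V(L, q) = 5*(L + q)/7 = 5*L/7 + 5*q/7)
M(W, a) = 10/7 + 5*a**2/7 (M(W, a) = 5*(-3 - 1*(-5))/7 + 5*a**2/7 = 5*(-3 + 5)/7 + 5*a**2/7 = (5/7)*2 + 5*a**2/7 = 10/7 + 5*a**2/7)
(20*M(-1, sqrt(0 + (4 - 1*3))))*7 = (20*(10/7 + 5*(sqrt(0 + (4 - 1*3)))**2/7))*7 = (20*(10/7 + 5*(sqrt(0 + (4 - 3)))**2/7))*7 = (20*(10/7 + 5*(sqrt(0 + 1))**2/7))*7 = (20*(10/7 + 5*(sqrt(1))**2/7))*7 = (20*(10/7 + (5/7)*1**2))*7 = (20*(10/7 + (5/7)*1))*7 = (20*(10/7 + 5/7))*7 = (20*(15/7))*7 = (300/7)*7 = 300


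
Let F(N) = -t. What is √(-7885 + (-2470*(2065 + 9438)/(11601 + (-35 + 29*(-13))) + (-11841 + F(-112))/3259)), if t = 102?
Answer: 2*I*√3466502397601585113/36464951 ≈ 102.12*I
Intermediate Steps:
F(N) = -102 (F(N) = -1*102 = -102)
√(-7885 + (-2470*(2065 + 9438)/(11601 + (-35 + 29*(-13))) + (-11841 + F(-112))/3259)) = √(-7885 + (-2470*(2065 + 9438)/(11601 + (-35 + 29*(-13))) + (-11841 - 102)/3259)) = √(-7885 + (-2470*11503/(11601 + (-35 - 377)) - 11943*1/3259)) = √(-7885 + (-2470*11503/(11601 - 412) - 11943/3259)) = √(-7885 + (-2470/(11189*(1/11503)) - 11943/3259)) = √(-7885 + (-2470/11189/11503 - 11943/3259)) = √(-7885 + (-2470*11503/11189 - 11943/3259)) = √(-7885 + (-28412410/11189 - 11943/3259)) = √(-7885 - 92729674417/36464951) = √(-380255813052/36464951) = 2*I*√3466502397601585113/36464951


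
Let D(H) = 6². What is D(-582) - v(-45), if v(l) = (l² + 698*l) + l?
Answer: 29466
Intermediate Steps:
D(H) = 36
v(l) = l² + 699*l
D(-582) - v(-45) = 36 - (-45)*(699 - 45) = 36 - (-45)*654 = 36 - 1*(-29430) = 36 + 29430 = 29466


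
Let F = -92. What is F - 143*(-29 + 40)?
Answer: -1665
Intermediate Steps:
F - 143*(-29 + 40) = -92 - 143*(-29 + 40) = -92 - 143*11 = -92 - 1573 = -1665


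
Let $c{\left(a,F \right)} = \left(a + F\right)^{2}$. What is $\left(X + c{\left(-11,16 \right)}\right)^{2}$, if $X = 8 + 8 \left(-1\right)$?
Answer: $625$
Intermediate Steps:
$X = 0$ ($X = 8 - 8 = 0$)
$c{\left(a,F \right)} = \left(F + a\right)^{2}$
$\left(X + c{\left(-11,16 \right)}\right)^{2} = \left(0 + \left(16 - 11\right)^{2}\right)^{2} = \left(0 + 5^{2}\right)^{2} = \left(0 + 25\right)^{2} = 25^{2} = 625$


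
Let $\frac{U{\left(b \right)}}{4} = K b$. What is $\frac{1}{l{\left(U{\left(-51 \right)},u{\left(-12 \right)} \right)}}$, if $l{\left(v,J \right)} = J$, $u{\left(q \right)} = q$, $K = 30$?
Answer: $- \frac{1}{12} \approx -0.083333$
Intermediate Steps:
$U{\left(b \right)} = 120 b$ ($U{\left(b \right)} = 4 \cdot 30 b = 120 b$)
$\frac{1}{l{\left(U{\left(-51 \right)},u{\left(-12 \right)} \right)}} = \frac{1}{-12} = - \frac{1}{12}$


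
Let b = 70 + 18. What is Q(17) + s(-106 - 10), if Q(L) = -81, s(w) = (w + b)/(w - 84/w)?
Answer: -269971/3343 ≈ -80.757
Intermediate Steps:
b = 88
s(w) = (88 + w)/(w - 84/w) (s(w) = (w + 88)/(w - 84/w) = (88 + w)/(w - 84/w))
Q(17) + s(-106 - 10) = -81 + (-106 - 10)*(88 + (-106 - 10))/(-84 + (-106 - 10)²) = -81 - 116*(88 - 116)/(-84 + (-116)²) = -81 - 116*(-28)/(-84 + 13456) = -81 - 116*(-28)/13372 = -81 - 116*1/13372*(-28) = -81 + 812/3343 = -269971/3343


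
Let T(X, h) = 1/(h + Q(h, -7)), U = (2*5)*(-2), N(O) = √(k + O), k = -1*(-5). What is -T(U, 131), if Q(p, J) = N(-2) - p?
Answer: -√3/3 ≈ -0.57735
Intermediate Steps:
k = 5
N(O) = √(5 + O)
U = -20 (U = 10*(-2) = -20)
Q(p, J) = √3 - p (Q(p, J) = √(5 - 2) - p = √3 - p)
T(X, h) = √3/3 (T(X, h) = 1/(h + (√3 - h)) = 1/(√3) = √3/3)
-T(U, 131) = -√3/3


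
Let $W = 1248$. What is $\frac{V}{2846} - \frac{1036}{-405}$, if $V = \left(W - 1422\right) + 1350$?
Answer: $\frac{1712368}{576315} \approx 2.9712$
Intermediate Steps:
$V = 1176$ ($V = \left(1248 - 1422\right) + 1350 = -174 + 1350 = 1176$)
$\frac{V}{2846} - \frac{1036}{-405} = \frac{1176}{2846} - \frac{1036}{-405} = 1176 \cdot \frac{1}{2846} - - \frac{1036}{405} = \frac{588}{1423} + \frac{1036}{405} = \frac{1712368}{576315}$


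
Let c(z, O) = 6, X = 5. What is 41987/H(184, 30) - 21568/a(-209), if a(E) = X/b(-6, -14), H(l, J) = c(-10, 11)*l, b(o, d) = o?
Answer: 143076367/5520 ≈ 25920.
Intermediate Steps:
H(l, J) = 6*l
a(E) = -⅚ (a(E) = 5/(-6) = 5*(-⅙) = -⅚)
41987/H(184, 30) - 21568/a(-209) = 41987/((6*184)) - 21568/(-⅚) = 41987/1104 - 21568*(-6/5) = 41987*(1/1104) + 129408/5 = 41987/1104 + 129408/5 = 143076367/5520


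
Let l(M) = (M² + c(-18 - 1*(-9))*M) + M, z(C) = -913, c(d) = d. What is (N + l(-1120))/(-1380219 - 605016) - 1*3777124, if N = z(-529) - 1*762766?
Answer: -1071211323403/283605 ≈ -3.7771e+6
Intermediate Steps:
l(M) = M² - 8*M (l(M) = (M² + (-18 - 1*(-9))*M) + M = (M² + (-18 + 9)*M) + M = (M² - 9*M) + M = M² - 8*M)
N = -763679 (N = -913 - 1*762766 = -913 - 762766 = -763679)
(N + l(-1120))/(-1380219 - 605016) - 1*3777124 = (-763679 - 1120*(-8 - 1120))/(-1380219 - 605016) - 1*3777124 = (-763679 - 1120*(-1128))/(-1985235) - 3777124 = (-763679 + 1263360)*(-1/1985235) - 3777124 = 499681*(-1/1985235) - 3777124 = -71383/283605 - 3777124 = -1071211323403/283605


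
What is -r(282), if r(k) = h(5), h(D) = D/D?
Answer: -1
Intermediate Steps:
h(D) = 1
r(k) = 1
-r(282) = -1*1 = -1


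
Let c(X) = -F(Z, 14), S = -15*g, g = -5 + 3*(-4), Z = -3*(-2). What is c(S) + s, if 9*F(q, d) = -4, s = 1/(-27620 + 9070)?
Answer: 74191/166950 ≈ 0.44439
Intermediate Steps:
Z = 6
g = -17 (g = -5 - 12 = -17)
S = 255 (S = -15*(-17) = 255)
s = -1/18550 (s = 1/(-18550) = -1/18550 ≈ -5.3908e-5)
F(q, d) = -4/9 (F(q, d) = (⅑)*(-4) = -4/9)
c(X) = 4/9 (c(X) = -1*(-4/9) = 4/9)
c(S) + s = 4/9 - 1/18550 = 74191/166950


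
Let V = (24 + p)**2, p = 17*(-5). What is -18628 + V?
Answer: -14907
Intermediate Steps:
p = -85
V = 3721 (V = (24 - 85)**2 = (-61)**2 = 3721)
-18628 + V = -18628 + 3721 = -14907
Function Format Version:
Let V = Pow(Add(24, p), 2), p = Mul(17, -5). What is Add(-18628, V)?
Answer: -14907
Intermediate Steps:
p = -85
V = 3721 (V = Pow(Add(24, -85), 2) = Pow(-61, 2) = 3721)
Add(-18628, V) = Add(-18628, 3721) = -14907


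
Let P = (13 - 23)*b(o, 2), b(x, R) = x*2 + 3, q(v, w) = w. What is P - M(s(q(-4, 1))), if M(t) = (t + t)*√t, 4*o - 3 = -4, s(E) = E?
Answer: -27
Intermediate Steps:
o = -¼ (o = ¾ + (¼)*(-4) = ¾ - 1 = -¼ ≈ -0.25000)
b(x, R) = 3 + 2*x (b(x, R) = 2*x + 3 = 3 + 2*x)
M(t) = 2*t^(3/2) (M(t) = (2*t)*√t = 2*t^(3/2))
P = -25 (P = (13 - 23)*(3 + 2*(-¼)) = -10*(3 - ½) = -10*5/2 = -25)
P - M(s(q(-4, 1))) = -25 - 2*1^(3/2) = -25 - 2 = -27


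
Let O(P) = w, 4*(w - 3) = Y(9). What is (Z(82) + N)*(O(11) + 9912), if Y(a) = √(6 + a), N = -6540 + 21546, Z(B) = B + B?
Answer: 150410550 + 7585*√15/2 ≈ 1.5043e+8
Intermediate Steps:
Z(B) = 2*B
N = 15006
w = 3 + √15/4 (w = 3 + √(6 + 9)/4 = 3 + √15/4 ≈ 3.9682)
O(P) = 3 + √15/4
(Z(82) + N)*(O(11) + 9912) = (2*82 + 15006)*((3 + √15/4) + 9912) = (164 + 15006)*(9915 + √15/4) = 15170*(9915 + √15/4) = 150410550 + 7585*√15/2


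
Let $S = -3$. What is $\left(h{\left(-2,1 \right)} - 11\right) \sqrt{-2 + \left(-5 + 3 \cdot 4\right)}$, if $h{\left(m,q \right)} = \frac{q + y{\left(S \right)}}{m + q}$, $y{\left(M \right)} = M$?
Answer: $- 9 \sqrt{5} \approx -20.125$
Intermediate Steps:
$h{\left(m,q \right)} = \frac{-3 + q}{m + q}$ ($h{\left(m,q \right)} = \frac{q - 3}{m + q} = \frac{-3 + q}{m + q}$)
$\left(h{\left(-2,1 \right)} - 11\right) \sqrt{-2 + \left(-5 + 3 \cdot 4\right)} = \left(\frac{-3 + 1}{-2 + 1} - 11\right) \sqrt{-2 + \left(-5 + 3 \cdot 4\right)} = \left(\frac{1}{-1} \left(-2\right) - 11\right) \sqrt{-2 + \left(-5 + 12\right)} = \left(\left(-1\right) \left(-2\right) - 11\right) \sqrt{-2 + 7} = \left(2 - 11\right) \sqrt{5} = - 9 \sqrt{5}$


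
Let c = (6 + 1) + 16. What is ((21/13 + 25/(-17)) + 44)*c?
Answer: 224388/221 ≈ 1015.3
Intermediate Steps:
c = 23 (c = 7 + 16 = 23)
((21/13 + 25/(-17)) + 44)*c = ((21/13 + 25/(-17)) + 44)*23 = ((21*(1/13) + 25*(-1/17)) + 44)*23 = ((21/13 - 25/17) + 44)*23 = (32/221 + 44)*23 = (9756/221)*23 = 224388/221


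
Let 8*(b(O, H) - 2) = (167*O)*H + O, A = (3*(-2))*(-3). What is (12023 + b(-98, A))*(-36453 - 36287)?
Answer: 1804733955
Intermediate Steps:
A = 18 (A = -6*(-3) = 18)
b(O, H) = 2 + O/8 + 167*H*O/8 (b(O, H) = 2 + ((167*O)*H + O)/8 = 2 + (167*H*O + O)/8 = 2 + (O + 167*H*O)/8 = 2 + (O/8 + 167*H*O/8) = 2 + O/8 + 167*H*O/8)
(12023 + b(-98, A))*(-36453 - 36287) = (12023 + (2 + (1/8)*(-98) + (167/8)*18*(-98)))*(-36453 - 36287) = (12023 + (2 - 49/4 - 73647/2))*(-72740) = (12023 - 147335/4)*(-72740) = -99243/4*(-72740) = 1804733955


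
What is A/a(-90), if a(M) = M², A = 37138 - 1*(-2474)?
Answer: 3301/675 ≈ 4.8904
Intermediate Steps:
A = 39612 (A = 37138 + 2474 = 39612)
A/a(-90) = 39612/((-90)²) = 39612/8100 = 39612*(1/8100) = 3301/675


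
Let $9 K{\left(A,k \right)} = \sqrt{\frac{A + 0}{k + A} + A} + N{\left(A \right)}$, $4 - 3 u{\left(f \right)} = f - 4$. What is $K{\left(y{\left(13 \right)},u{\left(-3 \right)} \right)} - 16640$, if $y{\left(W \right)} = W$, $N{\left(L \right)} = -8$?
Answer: $- \frac{149768}{9} + \frac{\sqrt{1378}}{90} \approx -16640.0$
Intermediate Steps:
$u{\left(f \right)} = \frac{8}{3} - \frac{f}{3}$ ($u{\left(f \right)} = \frac{4}{3} - \frac{f - 4}{3} = \frac{4}{3} - \frac{-4 + f}{3} = \frac{4}{3} - \left(- \frac{4}{3} + \frac{f}{3}\right) = \frac{8}{3} - \frac{f}{3}$)
$K{\left(A,k \right)} = - \frac{8}{9} + \frac{\sqrt{A + \frac{A}{A + k}}}{9}$ ($K{\left(A,k \right)} = \frac{\sqrt{\frac{A + 0}{k + A} + A} - 8}{9} = \frac{\sqrt{\frac{A}{A + k} + A} - 8}{9} = \frac{\sqrt{A + \frac{A}{A + k}} - 8}{9} = \frac{-8 + \sqrt{A + \frac{A}{A + k}}}{9} = - \frac{8}{9} + \frac{\sqrt{A + \frac{A}{A + k}}}{9}$)
$K{\left(y{\left(13 \right)},u{\left(-3 \right)} \right)} - 16640 = \left(- \frac{8}{9} + \frac{\sqrt{\frac{13 \left(1 + 13 + \left(\frac{8}{3} - -1\right)\right)}{13 + \left(\frac{8}{3} - -1\right)}}}{9}\right) - 16640 = \left(- \frac{8}{9} + \frac{\sqrt{\frac{13 \left(1 + 13 + \left(\frac{8}{3} + 1\right)\right)}{13 + \left(\frac{8}{3} + 1\right)}}}{9}\right) - 16640 = \left(- \frac{8}{9} + \frac{\sqrt{\frac{13 \left(1 + 13 + \frac{11}{3}\right)}{13 + \frac{11}{3}}}}{9}\right) - 16640 = \left(- \frac{8}{9} + \frac{\sqrt{13 \frac{1}{\frac{50}{3}} \cdot \frac{53}{3}}}{9}\right) - 16640 = \left(- \frac{8}{9} + \frac{\sqrt{13 \cdot \frac{3}{50} \cdot \frac{53}{3}}}{9}\right) - 16640 = \left(- \frac{8}{9} + \frac{\sqrt{\frac{689}{50}}}{9}\right) - 16640 = \left(- \frac{8}{9} + \frac{\frac{1}{10} \sqrt{1378}}{9}\right) - 16640 = \left(- \frac{8}{9} + \frac{\sqrt{1378}}{90}\right) - 16640 = - \frac{149768}{9} + \frac{\sqrt{1378}}{90}$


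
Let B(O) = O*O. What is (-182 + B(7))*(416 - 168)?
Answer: -32984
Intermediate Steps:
B(O) = O²
(-182 + B(7))*(416 - 168) = (-182 + 7²)*(416 - 168) = (-182 + 49)*248 = -133*248 = -32984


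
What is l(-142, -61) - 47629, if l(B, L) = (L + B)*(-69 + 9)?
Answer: -35449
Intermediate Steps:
l(B, L) = -60*B - 60*L (l(B, L) = (B + L)*(-60) = -60*B - 60*L)
l(-142, -61) - 47629 = (-60*(-142) - 60*(-61)) - 47629 = (8520 + 3660) - 47629 = 12180 - 47629 = -35449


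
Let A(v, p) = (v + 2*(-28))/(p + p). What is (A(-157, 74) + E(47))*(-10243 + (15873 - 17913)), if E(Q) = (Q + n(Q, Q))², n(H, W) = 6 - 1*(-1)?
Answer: -5298333465/148 ≈ -3.5800e+7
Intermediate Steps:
A(v, p) = (-56 + v)/(2*p) (A(v, p) = (v - 56)/((2*p)) = (-56 + v)*(1/(2*p)) = (-56 + v)/(2*p))
n(H, W) = 7 (n(H, W) = 6 + 1 = 7)
E(Q) = (7 + Q)² (E(Q) = (Q + 7)² = (7 + Q)²)
(A(-157, 74) + E(47))*(-10243 + (15873 - 17913)) = ((½)*(-56 - 157)/74 + (7 + 47)²)*(-10243 + (15873 - 17913)) = ((½)*(1/74)*(-213) + 54²)*(-10243 - 2040) = (-213/148 + 2916)*(-12283) = (431355/148)*(-12283) = -5298333465/148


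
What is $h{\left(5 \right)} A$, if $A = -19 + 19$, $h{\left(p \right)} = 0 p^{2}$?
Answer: $0$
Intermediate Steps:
$h{\left(p \right)} = 0$
$A = 0$
$h{\left(5 \right)} A = 0 \cdot 0 = 0$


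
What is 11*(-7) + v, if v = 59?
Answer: -18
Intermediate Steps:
11*(-7) + v = 11*(-7) + 59 = -77 + 59 = -18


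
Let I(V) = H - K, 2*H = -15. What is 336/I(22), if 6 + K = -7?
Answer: 672/11 ≈ 61.091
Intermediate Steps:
K = -13 (K = -6 - 7 = -13)
H = -15/2 (H = (1/2)*(-15) = -15/2 ≈ -7.5000)
I(V) = 11/2 (I(V) = -15/2 - 1*(-13) = -15/2 + 13 = 11/2)
336/I(22) = 336/(11/2) = 336*(2/11) = 672/11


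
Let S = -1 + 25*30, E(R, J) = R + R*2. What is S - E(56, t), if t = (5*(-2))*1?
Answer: 581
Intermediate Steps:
t = -10 (t = -10*1 = -10)
E(R, J) = 3*R (E(R, J) = R + 2*R = 3*R)
S = 749 (S = -1 + 750 = 749)
S - E(56, t) = 749 - 3*56 = 749 - 1*168 = 749 - 168 = 581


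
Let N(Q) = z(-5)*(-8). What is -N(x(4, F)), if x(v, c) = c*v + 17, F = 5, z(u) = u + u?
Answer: -80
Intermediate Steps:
z(u) = 2*u
x(v, c) = 17 + c*v
N(Q) = 80 (N(Q) = (2*(-5))*(-8) = -10*(-8) = 80)
-N(x(4, F)) = -1*80 = -80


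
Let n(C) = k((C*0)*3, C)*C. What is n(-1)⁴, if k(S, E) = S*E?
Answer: 0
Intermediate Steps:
k(S, E) = E*S
n(C) = 0 (n(C) = (C*((C*0)*3))*C = (C*(0*3))*C = (C*0)*C = 0*C = 0)
n(-1)⁴ = 0⁴ = 0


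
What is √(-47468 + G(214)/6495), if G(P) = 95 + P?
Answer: I*√222492973305/2165 ≈ 217.87*I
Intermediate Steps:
√(-47468 + G(214)/6495) = √(-47468 + (95 + 214)/6495) = √(-47468 + 309*(1/6495)) = √(-47468 + 103/2165) = √(-102768117/2165) = I*√222492973305/2165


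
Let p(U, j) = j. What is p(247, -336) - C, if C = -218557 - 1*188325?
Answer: 406546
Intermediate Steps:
C = -406882 (C = -218557 - 188325 = -406882)
p(247, -336) - C = -336 - 1*(-406882) = -336 + 406882 = 406546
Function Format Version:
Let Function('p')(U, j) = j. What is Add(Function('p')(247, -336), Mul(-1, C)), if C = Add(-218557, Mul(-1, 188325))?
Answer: 406546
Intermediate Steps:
C = -406882 (C = Add(-218557, -188325) = -406882)
Add(Function('p')(247, -336), Mul(-1, C)) = Add(-336, Mul(-1, -406882)) = Add(-336, 406882) = 406546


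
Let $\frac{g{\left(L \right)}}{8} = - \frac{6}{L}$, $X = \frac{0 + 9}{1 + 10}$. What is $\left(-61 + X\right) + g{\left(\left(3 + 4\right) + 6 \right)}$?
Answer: $- \frac{9134}{143} \approx -63.874$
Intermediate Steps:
$X = \frac{9}{11}$ ($X = \frac{1}{11} \cdot 9 = \frac{9}{11} \approx 0.81818$)
$g{\left(L \right)} = - \frac{48}{L}$ ($g{\left(L \right)} = 8 \left(- \frac{6}{L}\right) = - \frac{48}{L}$)
$\left(-61 + X\right) + g{\left(\left(3 + 4\right) + 6 \right)} = \left(-61 + \frac{9}{11}\right) - \frac{48}{\left(3 + 4\right) + 6} = - \frac{662}{11} - \frac{48}{7 + 6} = - \frac{662}{11} - \frac{48}{13} = - \frac{9134}{143}$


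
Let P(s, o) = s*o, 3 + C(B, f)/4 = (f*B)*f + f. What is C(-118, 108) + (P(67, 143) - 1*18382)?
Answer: -5513789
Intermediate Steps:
C(B, f) = -12 + 4*f + 4*B*f² (C(B, f) = -12 + 4*((f*B)*f + f) = -12 + 4*((B*f)*f + f) = -12 + 4*(B*f² + f) = -12 + 4*(f + B*f²) = -12 + (4*f + 4*B*f²) = -12 + 4*f + 4*B*f²)
P(s, o) = o*s
C(-118, 108) + (P(67, 143) - 1*18382) = (-12 + 4*108 + 4*(-118)*108²) + (143*67 - 1*18382) = (-12 + 432 + 4*(-118)*11664) + (9581 - 18382) = (-12 + 432 - 5505408) - 8801 = -5504988 - 8801 = -5513789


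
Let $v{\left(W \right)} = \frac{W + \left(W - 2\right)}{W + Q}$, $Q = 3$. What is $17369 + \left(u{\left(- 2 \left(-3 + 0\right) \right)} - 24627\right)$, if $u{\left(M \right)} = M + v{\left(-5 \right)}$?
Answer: $-7246$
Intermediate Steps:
$v{\left(W \right)} = \frac{-2 + 2 W}{3 + W}$ ($v{\left(W \right)} = \frac{W + \left(W - 2\right)}{W + 3} = \frac{W + \left(W - 2\right)}{3 + W} = \frac{W + \left(-2 + W\right)}{3 + W} = \frac{-2 + 2 W}{3 + W}$)
$u{\left(M \right)} = 6 + M$ ($u{\left(M \right)} = M + \frac{2 \left(-1 - 5\right)}{3 - 5} = M + 2 \frac{1}{-2} \left(-6\right) = M + 2 \left(- \frac{1}{2}\right) \left(-6\right) = M + 6 = 6 + M$)
$17369 + \left(u{\left(- 2 \left(-3 + 0\right) \right)} - 24627\right) = 17369 - \left(24621 + 2 \left(-3 + 0\right)\right) = 17369 + \left(\left(6 - -6\right) - 24627\right) = 17369 + \left(\left(6 + 6\right) - 24627\right) = 17369 + \left(12 - 24627\right) = 17369 - 24615 = -7246$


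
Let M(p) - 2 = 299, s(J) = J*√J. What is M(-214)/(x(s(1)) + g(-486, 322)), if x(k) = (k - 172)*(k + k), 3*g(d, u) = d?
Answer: -43/72 ≈ -0.59722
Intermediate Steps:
g(d, u) = d/3
s(J) = J^(3/2)
M(p) = 301 (M(p) = 2 + 299 = 301)
x(k) = 2*k*(-172 + k) (x(k) = (-172 + k)*(2*k) = 2*k*(-172 + k))
M(-214)/(x(s(1)) + g(-486, 322)) = 301/(2*1^(3/2)*(-172 + 1^(3/2)) + (⅓)*(-486)) = 301/(2*1*(-172 + 1) - 162) = 301/(2*1*(-171) - 162) = 301/(-342 - 162) = 301/(-504) = 301*(-1/504) = -43/72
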